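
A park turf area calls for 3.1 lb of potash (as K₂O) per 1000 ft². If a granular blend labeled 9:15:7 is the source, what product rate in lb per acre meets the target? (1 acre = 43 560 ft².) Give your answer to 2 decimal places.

Product per 1000 ft² = 3.1 / 7% = 44.2857 lb.
Convert to per acre: 44.2857 × 43.56 = 1929.086 lb.

1929.09 lb of product per acre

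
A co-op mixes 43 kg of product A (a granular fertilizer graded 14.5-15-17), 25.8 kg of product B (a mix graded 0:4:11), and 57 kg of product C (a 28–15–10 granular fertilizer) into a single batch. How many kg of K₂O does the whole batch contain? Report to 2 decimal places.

K₂O mass = 17%×43 + 11%×25.8 + 10%×57 = 15.848 kg.

15.85 kg K₂O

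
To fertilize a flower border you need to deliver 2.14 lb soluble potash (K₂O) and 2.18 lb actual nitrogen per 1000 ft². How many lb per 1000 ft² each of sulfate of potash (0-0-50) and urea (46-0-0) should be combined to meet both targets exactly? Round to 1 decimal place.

Per-1000 ft² balance (a = sulfate of potash, b = urea):
K₂O: 0.5·a + 0·b = 2.14
N: 0·a + 0.46·b = 2.18
Solving simultaneously: a = 4.28, b = 4.73913.

4.3 lb sulfate of potash, 4.7 lb urea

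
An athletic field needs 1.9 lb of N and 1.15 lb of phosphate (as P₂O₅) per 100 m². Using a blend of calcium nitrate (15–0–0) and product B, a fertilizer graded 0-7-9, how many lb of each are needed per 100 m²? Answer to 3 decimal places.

With a, b = lb per 100 m² of calcium nitrate and product B:
N: 0.15·a + 0·b = 1.9
P₂O₅: 0·a + 0.07·b = 1.15
Solving simultaneously: a = 12.6667, b = 16.4286.

12.667 lb calcium nitrate, 16.429 lb product B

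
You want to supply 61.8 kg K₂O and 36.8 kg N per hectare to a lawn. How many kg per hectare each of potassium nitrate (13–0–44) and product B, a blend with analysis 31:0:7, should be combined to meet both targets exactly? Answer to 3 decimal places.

Per-hectare balance (a = potassium nitrate, b = product B):
K₂O: 0.44·a + 0.07·b = 61.8
N: 0.13·a + 0.31·b = 36.8
Eliminate b: (row1) − 0.07/0.31·(row2) → 0.410645·a = 53.4903, so a = 130.2592.
Then b = (36.8 − 0.13·130.2592) / 0.31 = 64.0848.

130.259 kg potassium nitrate, 64.085 kg product B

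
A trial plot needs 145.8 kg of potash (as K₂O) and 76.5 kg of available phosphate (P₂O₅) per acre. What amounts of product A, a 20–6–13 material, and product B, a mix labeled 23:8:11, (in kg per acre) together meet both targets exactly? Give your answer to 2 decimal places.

With a, b = kg per acre of product A and product B:
K₂O: 0.13·a + 0.11·b = 145.8
P₂O₅: 0.06·a + 0.08·b = 76.5
From row1: a = (145.8 − 0.11·b) / 0.13.
Into row2: 0.06·(145.8 − 0.11·b)/0.13 + 0.08·b = 76.5 → b = 315, a = 855.

855.00 kg product A, 315.00 kg product B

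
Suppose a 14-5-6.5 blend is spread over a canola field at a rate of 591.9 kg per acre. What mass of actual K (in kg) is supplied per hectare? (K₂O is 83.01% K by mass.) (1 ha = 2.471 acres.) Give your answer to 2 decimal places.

K₂O per acre = 591.9 × 6.5% = 38.4735 kg.
Elemental K = 38.4735 × 0.8301 = 31.9369 kg per acre.
Convert to per hectare: 31.9369 × 2.471 = 78.916 kg.

78.92 kg K per hectare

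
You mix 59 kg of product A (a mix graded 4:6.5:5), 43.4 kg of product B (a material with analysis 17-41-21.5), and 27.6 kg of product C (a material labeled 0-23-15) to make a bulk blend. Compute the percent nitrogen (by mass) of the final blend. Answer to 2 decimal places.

Total mass = 59 + 43.4 + 27.6 = 130 kg.
N mass = 4%×59 + 17%×43.4 + 0%×27.6 = 9.738 kg.
% N = 9.738 / 130 = 7.49077%.

7.49% N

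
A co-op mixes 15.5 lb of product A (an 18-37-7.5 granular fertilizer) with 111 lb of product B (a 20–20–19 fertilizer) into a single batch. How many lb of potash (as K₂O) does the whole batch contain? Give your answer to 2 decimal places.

K₂O mass = 7.5%×15.5 + 19%×111 = 22.2525 lb.

22.25 lb K₂O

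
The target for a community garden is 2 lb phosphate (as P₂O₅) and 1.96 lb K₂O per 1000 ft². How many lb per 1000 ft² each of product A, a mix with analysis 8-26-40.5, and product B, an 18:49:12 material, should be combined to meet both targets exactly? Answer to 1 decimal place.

4.3 lb product A, 1.8 lb product B

With a, b = lb per 1000 ft² of product A and product B:
P₂O₅: 0.26·a + 0.49·b = 2
K₂O: 0.405·a + 0.12·b = 1.96
Solving simultaneously: a = 4.30732, b = 1.79611.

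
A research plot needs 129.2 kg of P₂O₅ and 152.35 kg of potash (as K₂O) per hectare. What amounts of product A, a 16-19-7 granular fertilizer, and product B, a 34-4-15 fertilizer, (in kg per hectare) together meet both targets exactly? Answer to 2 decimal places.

516.96 kg product A, 774.42 kg product B

With a, b = kg per hectare of product A and product B:
P₂O₅: 0.19·a + 0.04·b = 129.2
K₂O: 0.07·a + 0.15·b = 152.35
Eliminate a: (row1) − 0.19/0.07·(row2) → -0.367143·b = -284.321, so b = 774.416.
Back-substitute: a = (129.2 − 0.04·774.416) / 0.19 = 516.96498.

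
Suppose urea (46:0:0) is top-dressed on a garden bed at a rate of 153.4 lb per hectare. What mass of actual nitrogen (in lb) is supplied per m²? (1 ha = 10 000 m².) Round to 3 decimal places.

nitrogen per hectare = 153.4 × 46% = 70.564 lb.
Convert to per m²: 70.564 × 0.0001 = 0.0070564 lb.

0.007 lb N per sq m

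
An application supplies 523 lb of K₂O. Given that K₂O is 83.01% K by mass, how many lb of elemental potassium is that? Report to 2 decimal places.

K = 523 × 0.8301 = 434.142 lb.

434.14 lb K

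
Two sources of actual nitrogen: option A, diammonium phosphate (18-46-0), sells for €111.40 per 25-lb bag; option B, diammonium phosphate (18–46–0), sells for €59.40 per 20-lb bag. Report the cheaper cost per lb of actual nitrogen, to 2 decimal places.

option A: N per bag = 25 × 18% = 4.5 lb; cost = 111.40 / 4.5 = €24.7556/lb N.
option B: N per bag = 20 × 18% = 3.6 lb; cost = 59.40 / 3.6 = €16.5000/lb N.
option B is cheaper.

€16.50 per lb N (option B)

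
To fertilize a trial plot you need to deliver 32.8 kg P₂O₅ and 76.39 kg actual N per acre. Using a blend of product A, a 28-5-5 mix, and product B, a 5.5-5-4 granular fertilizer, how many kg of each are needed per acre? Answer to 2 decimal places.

Per-acre balance (a = product A, b = product B):
P₂O₅: 0.05·a + 0.05·b = 32.8
N: 0.28·a + 0.055·b = 76.39
Eliminate a: (row1) − 0.05/0.28·(row2) → 0.0401786·b = 19.1589, so b = 476.844.
Back-substitute: a = (32.8 − 0.05·476.844) / 0.05 = 179.156.

179.16 kg product A, 476.84 kg product B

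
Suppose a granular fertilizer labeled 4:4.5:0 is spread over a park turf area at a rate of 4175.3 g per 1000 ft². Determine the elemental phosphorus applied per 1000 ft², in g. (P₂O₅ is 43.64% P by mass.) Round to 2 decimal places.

81.99 g P per thousand sq ft

P₂O₅ per 1000 ft² = 4175.3 × 4.5% = 187.889 g.
Elemental P = 187.889 × 0.4364 = 81.9945 g per 1000 ft².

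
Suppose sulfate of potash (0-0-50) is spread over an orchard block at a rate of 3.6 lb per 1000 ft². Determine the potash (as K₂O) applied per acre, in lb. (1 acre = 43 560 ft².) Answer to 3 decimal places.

K₂O per 1000 ft² = 3.6 × 50% = 1.8 lb.
Convert to per acre: 1.8 × 43.56 = 78.408 lb.

78.408 lb K₂O per acre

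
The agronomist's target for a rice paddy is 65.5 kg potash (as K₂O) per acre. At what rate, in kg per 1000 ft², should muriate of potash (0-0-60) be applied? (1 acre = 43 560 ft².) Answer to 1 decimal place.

2.5 kg of product per thousand sq ft

Product per acre = 65.5 / 60% = 109.167 kg.
Convert to per 1000 ft²: 109.167 × 0.0229568 = 2.50612 kg.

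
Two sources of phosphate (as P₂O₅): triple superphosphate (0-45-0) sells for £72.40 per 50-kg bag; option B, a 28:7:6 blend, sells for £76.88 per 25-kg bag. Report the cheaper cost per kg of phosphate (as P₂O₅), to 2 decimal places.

triple superphosphate: P₂O₅ per bag = 50 × 45% = 22.5 kg; cost = 72.40 / 22.5 = £3.2178/kg P₂O₅.
option B: P₂O₅ per bag = 25 × 7% = 1.75 kg; cost = 76.88 / 1.75 = £43.9314/kg P₂O₅.
triple superphosphate is cheaper.

£3.22 per kg P₂O₅ (triple superphosphate)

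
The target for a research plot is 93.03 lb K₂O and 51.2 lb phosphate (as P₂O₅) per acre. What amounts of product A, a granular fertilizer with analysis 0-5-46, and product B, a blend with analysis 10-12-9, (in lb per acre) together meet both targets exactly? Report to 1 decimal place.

129.3 lb product A, 372.8 lb product B

With a, b = lb per acre of product A and product B:
K₂O: 0.46·a + 0.09·b = 93.03
P₂O₅: 0.05·a + 0.12·b = 51.2
From row1: a = (93.03 − 0.09·b) / 0.46.
Into row2: 0.05·(93.03 − 0.09·b)/0.46 + 0.12·b = 51.2 → b = 372.791, a = 129.302.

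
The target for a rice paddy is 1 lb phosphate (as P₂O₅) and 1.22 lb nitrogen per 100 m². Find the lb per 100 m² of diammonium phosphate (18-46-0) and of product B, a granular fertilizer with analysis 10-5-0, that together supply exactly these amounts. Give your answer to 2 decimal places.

1.05 lb diammonium phosphate, 10.30 lb product B

With a, b = lb per 100 m² of diammonium phosphate and product B:
P₂O₅: 0.46·a + 0.05·b = 1
N: 0.18·a + 0.1·b = 1.22
Eliminate b: (row1) − 0.05/0.1·(row2) → 0.37·a = 0.39, so a = 1.05405.
Then b = (1.22 − 0.18·1.05405) / 0.1 = 10.3027.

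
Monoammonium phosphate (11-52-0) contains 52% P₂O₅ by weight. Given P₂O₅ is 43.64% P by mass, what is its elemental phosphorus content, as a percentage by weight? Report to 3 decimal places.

%P = 52 × 0.4364 = 22.6928%.

22.693% P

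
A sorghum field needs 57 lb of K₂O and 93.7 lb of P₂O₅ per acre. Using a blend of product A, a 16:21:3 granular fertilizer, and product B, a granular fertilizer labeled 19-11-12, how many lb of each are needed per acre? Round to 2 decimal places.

227.12 lb product A, 418.22 lb product B

With a, b = lb per acre of product A and product B:
K₂O: 0.03·a + 0.12·b = 57
P₂O₅: 0.21·a + 0.11·b = 93.7
Eliminate a: (row1) − 0.03/0.21·(row2) → 0.104286·b = 43.6143, so b = 418.219.
Back-substitute: a = (57 − 0.12·418.219) / 0.03 = 227.123.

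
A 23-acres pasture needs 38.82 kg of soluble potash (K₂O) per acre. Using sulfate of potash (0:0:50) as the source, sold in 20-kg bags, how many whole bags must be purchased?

Product per acre = 38.82 / 50% = 77.64 kg.
Total product = 77.64 × 23 = 1785.72 kg.
Bags = ⌈1785.72 / 20⌉ = 90.

90 bags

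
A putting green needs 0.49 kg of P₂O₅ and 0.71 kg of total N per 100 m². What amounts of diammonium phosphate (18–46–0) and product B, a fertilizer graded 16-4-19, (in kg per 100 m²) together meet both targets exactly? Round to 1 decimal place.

0.8 kg diammonium phosphate, 3.6 kg product B

With a, b = kg per 100 m² of diammonium phosphate and product B:
P₂O₅: 0.46·a + 0.04·b = 0.49
N: 0.18·a + 0.16·b = 0.71
Solving simultaneously: a = 0.753012, b = 3.59036.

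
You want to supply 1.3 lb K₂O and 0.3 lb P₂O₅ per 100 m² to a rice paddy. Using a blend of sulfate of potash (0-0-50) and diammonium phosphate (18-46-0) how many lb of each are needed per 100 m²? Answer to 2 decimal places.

2.60 lb sulfate of potash, 0.65 lb diammonium phosphate

Let a = lb of sulfate of potash, b = lb of diammonium phosphate (per 100 m²).
K₂O: 0.5·a + 0·b = 1.3
P₂O₅: 0·a + 0.46·b = 0.3
Solving simultaneously: a = 2.6, b = 0.652174.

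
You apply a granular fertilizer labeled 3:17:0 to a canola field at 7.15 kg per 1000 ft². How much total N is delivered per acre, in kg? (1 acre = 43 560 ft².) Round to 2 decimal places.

9.34 kg N per acre

nitrogen per 1000 ft² = 7.15 × 3% = 0.2145 kg.
Convert to per acre: 0.2145 × 43.56 = 9.34362 kg.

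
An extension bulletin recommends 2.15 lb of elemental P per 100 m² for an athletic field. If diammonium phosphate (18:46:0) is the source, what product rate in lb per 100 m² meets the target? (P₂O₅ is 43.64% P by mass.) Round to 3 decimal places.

As P₂O₅: 2.15 / 0.4364 = 4.92667 lb per 100 m².
Product per 100 m² = 4.92667 / 46% = 10.7102 lb.

10.710 lb of product per hundred sq m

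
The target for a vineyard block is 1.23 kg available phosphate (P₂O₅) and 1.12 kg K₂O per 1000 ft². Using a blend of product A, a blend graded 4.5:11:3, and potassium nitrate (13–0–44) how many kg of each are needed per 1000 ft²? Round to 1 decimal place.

Let a = kg of product A, b = kg of potassium nitrate (per 1000 ft²).
P₂O₅: 0.11·a + 0·b = 1.23
K₂O: 0.03·a + 0.44·b = 1.12
Eliminate a: (row1) − 0.11/0.03·(row2) → -1.61333·b = -2.87667, so b = 1.78306.
Back-substitute: a = (1.23 − 0·1.78306) / 0.11 = 11.1818.

11.2 kg product A, 1.8 kg potassium nitrate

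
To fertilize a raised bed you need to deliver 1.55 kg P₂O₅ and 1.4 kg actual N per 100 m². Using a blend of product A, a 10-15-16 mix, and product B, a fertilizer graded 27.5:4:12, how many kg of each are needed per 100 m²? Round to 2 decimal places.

With a, b = kg per 100 m² of product A and product B:
P₂O₅: 0.15·a + 0.04·b = 1.55
N: 0.1·a + 0.275·b = 1.4
From row1: a = (1.55 − 0.04·b) / 0.15.
Into row2: 0.1·(1.55 − 0.04·b)/0.15 + 0.275·b = 1.4 → b = 1.47651, a = 9.9396.

9.94 kg product A, 1.48 kg product B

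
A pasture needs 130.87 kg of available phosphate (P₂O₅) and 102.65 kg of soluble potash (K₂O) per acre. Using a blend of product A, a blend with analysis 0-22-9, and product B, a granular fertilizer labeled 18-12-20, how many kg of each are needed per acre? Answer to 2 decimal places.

417.35 kg product A, 325.44 kg product B

With a, b = kg per acre of product A and product B:
P₂O₅: 0.22·a + 0.12·b = 130.87
K₂O: 0.09·a + 0.2·b = 102.65
Eliminate a: (row1) − 0.22/0.09·(row2) → -0.368889·b = -120.052, so b = 325.443.
Back-substitute: a = (130.87 − 0.12·325.443) / 0.22 = 417.349.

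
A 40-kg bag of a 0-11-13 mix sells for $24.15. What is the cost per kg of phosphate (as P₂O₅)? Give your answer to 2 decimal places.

$5.49 per kg P₂O₅

P₂O₅ in bag = 40 × 11% = 4.4 kg.
Cost per kg P₂O₅ = $24.15 / 4.4 = $5.4886.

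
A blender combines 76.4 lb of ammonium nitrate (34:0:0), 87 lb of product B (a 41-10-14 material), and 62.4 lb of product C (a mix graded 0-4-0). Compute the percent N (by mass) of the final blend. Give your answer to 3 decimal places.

27.301% N

Total mass = 76.4 + 87 + 62.4 = 225.8 lb.
N mass = 34%×76.4 + 41%×87 + 0%×62.4 = 61.646 lb.
% N = 61.646 / 225.8 = 27.3012%.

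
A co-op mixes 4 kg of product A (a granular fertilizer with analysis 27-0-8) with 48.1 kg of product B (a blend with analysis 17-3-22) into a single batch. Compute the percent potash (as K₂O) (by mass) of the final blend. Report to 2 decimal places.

Total mass = 4 + 48.1 = 52.1 kg.
K₂O mass = 8%×4 + 22%×48.1 = 10.902 kg.
% K₂O = 10.902 / 52.1 = 20.9251%.

20.93% K₂O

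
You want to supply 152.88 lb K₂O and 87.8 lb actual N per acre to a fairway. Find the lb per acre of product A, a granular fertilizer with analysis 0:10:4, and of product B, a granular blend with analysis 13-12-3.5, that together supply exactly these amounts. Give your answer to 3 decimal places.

Per-acre balance (a = product A, b = product B):
K₂O: 0.04·a + 0.035·b = 152.88
N: 0·a + 0.13·b = 87.8
Solving simultaneously: a = 3231.03846, b = 675.3846.

3231.038 lb product A, 675.385 lb product B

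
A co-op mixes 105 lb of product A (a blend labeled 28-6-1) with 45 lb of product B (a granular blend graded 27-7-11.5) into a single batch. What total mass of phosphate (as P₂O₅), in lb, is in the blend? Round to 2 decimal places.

P₂O₅ mass = 6%×105 + 7%×45 = 9.45 lb.

9.45 lb P₂O₅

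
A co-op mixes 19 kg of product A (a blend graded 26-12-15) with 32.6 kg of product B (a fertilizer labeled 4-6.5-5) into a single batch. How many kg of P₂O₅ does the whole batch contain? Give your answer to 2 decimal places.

4.40 kg P₂O₅

P₂O₅ mass = 12%×19 + 6.5%×32.6 = 4.399 kg.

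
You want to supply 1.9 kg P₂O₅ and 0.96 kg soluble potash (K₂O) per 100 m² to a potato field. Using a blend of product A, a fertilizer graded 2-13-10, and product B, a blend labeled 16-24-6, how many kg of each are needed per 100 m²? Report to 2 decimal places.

With a, b = kg per 100 m² of product A and product B:
P₂O₅: 0.13·a + 0.24·b = 1.9
K₂O: 0.1·a + 0.06·b = 0.96
Eliminate a: (row1) − 0.13/0.1·(row2) → 0.162·b = 0.652, so b = 4.02469.
Back-substitute: a = (1.9 − 0.24·4.02469) / 0.13 = 7.18519.

7.19 kg product A, 4.02 kg product B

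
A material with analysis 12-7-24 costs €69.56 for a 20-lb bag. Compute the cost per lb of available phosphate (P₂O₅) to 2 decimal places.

P₂O₅ in bag = 20 × 7% = 1.4 lb.
Cost per lb P₂O₅ = €69.56 / 1.4 = €49.6857.

€49.69 per lb P₂O₅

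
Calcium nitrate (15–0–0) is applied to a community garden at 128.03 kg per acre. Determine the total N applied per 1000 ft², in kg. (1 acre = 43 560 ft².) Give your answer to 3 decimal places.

nitrogen per acre = 128.03 × 15% = 19.2045 kg.
Convert to per 1000 ft²: 19.2045 × 0.0229568 = 0.440875 kg.

0.441 kg N per thousand sq ft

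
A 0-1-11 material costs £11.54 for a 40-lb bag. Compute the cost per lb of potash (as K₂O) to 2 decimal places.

£2.62 per lb K₂O

K₂O in bag = 40 × 11% = 4.4 lb.
Cost per lb K₂O = £11.54 / 4.4 = £2.6227.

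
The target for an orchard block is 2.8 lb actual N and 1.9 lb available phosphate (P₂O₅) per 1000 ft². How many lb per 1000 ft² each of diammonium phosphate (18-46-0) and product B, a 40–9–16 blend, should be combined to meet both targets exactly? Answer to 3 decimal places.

With a, b = lb per 1000 ft² of diammonium phosphate and product B:
N: 0.18·a + 0.4·b = 2.8
P₂O₅: 0.46·a + 0.09·b = 1.9
Eliminate b: (row1) − 0.4/0.09·(row2) → -1.86444·a = -5.64444, so a = 3.02741.
Then b = (1.9 − 0.46·3.02741) / 0.09 = 5.63766.

3.027 lb diammonium phosphate, 5.638 lb product B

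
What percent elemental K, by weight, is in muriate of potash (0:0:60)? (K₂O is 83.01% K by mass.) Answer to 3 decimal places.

%K = 60 × 0.8301 = 49.806%.

49.806% K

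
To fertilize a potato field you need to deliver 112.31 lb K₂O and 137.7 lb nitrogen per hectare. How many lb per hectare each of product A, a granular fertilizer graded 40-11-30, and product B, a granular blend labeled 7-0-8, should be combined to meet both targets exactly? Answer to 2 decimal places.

Per-hectare balance (a = product A, b = product B):
K₂O: 0.3·a + 0.08·b = 112.31
N: 0.4·a + 0.07·b = 137.7
Solving simultaneously: a = 286.7545, b = 328.545.

286.75 lb product A, 328.55 lb product B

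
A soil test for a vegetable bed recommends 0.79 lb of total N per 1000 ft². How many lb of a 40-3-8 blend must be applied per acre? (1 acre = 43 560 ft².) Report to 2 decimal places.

86.03 lb of product per acre

Product per 1000 ft² = 0.79 / 40% = 1.975 lb.
Convert to per acre: 1.975 × 43.56 = 86.031 lb.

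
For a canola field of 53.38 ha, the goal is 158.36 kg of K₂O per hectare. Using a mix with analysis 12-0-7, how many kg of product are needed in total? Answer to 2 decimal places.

Product per hectare = 158.36 / 7% = 2262.29 kg.
Total product = 2262.29 × 53.38 = 120760.811 kg.

120760.81 kg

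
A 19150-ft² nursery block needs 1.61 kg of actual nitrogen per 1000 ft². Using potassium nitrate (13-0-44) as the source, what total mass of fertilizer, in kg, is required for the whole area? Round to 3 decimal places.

Product per 1000 ft² = 1.61 / 13% = 12.3846 kg.
Total product = 12.3846 × 19150 / 1000 = 237.1654 kg.

237.165 kg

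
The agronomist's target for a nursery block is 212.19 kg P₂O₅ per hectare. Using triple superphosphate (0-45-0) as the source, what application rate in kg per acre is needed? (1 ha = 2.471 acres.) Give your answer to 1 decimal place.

190.8 kg of product per acre

Product per hectare = 212.19 / 45% = 471.533 kg.
Convert to per acre: 471.533 × 0.404694 = 190.827 kg.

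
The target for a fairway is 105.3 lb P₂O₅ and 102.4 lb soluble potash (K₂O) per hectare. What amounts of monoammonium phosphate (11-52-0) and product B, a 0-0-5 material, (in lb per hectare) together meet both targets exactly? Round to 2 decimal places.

Let a = lb of monoammonium phosphate, b = lb of product B (per hectare).
P₂O₅: 0.52·a + 0·b = 105.3
K₂O: 0·a + 0.05·b = 102.4
Solving simultaneously: a = 202.5, b = 2048.

202.50 lb monoammonium phosphate, 2048.00 lb product B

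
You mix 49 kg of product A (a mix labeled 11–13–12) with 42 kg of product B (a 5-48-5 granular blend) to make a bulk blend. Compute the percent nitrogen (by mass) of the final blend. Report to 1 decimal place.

Total mass = 49 + 42 = 91 kg.
N mass = 11%×49 + 5%×42 = 7.49 kg.
% N = 7.49 / 91 = 8.23077%.

8.2% N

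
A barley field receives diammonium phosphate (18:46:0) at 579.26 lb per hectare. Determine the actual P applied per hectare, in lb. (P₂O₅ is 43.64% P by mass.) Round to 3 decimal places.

116.283 lb P per hectare

P₂O₅ per hectare = 579.26 × 46% = 266.46 lb.
Elemental P = 266.46 × 0.4364 = 116.28297 lb per hectare.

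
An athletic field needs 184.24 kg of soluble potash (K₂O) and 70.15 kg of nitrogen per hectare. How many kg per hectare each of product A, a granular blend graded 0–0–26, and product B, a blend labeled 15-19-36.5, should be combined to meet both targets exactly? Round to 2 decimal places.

52.08 kg product A, 467.67 kg product B

Let a = kg of product A, b = kg of product B (per hectare).
K₂O: 0.26·a + 0.365·b = 184.24
N: 0·a + 0.15·b = 70.15
Solving simultaneously: a = 52.0833, b = 467.667.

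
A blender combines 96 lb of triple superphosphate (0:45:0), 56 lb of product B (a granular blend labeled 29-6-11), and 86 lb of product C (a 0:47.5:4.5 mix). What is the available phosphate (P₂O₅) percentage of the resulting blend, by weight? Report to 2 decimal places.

Total mass = 96 + 56 + 86 = 238 lb.
P₂O₅ mass = 45%×96 + 6%×56 + 47.5%×86 = 87.41 lb.
% P₂O₅ = 87.41 / 238 = 36.7269%.

36.73% P₂O₅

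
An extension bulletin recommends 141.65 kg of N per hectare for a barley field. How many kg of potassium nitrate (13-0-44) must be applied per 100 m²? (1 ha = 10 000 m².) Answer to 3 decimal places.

Product per hectare = 141.65 / 13% = 1089.62 kg.
Convert to per 100 m²: 1089.62 × 0.01 = 10.8962 kg.

10.896 kg of product per hundred sq m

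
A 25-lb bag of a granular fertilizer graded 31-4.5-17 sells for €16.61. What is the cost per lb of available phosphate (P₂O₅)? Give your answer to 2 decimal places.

€14.76 per lb P₂O₅

P₂O₅ in bag = 25 × 4.5% = 1.125 lb.
Cost per lb P₂O₅ = €16.61 / 1.125 = €14.7644.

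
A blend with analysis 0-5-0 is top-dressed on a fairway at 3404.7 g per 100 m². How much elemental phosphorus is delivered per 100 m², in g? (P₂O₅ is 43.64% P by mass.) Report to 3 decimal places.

P₂O₅ per 100 m² = 3404.7 × 5% = 170.235 g.
Elemental P = 170.235 × 0.4364 = 74.2906 g per 100 m².

74.291 g P per hundred sq m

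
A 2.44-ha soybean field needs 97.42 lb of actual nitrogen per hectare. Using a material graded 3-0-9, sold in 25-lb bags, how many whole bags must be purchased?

Product per hectare = 97.42 / 3% = 3247.33 lb.
Total product = 3247.33 × 2.44 = 7923.49 lb.
Bags = ⌈7923.49 / 25⌉ = 317.

317 bags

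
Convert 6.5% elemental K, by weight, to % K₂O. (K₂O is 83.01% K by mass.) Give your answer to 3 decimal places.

7.830% K₂O

%K₂O = 6.5 / 0.8301 = 7.83038%.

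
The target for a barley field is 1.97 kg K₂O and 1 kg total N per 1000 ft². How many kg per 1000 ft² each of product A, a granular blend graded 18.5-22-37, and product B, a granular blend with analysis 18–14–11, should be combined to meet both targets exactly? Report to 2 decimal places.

5.29 kg product A, 0.12 kg product B

Per-1000 ft² balance (a = product A, b = product B):
K₂O: 0.37·a + 0.11·b = 1.97
N: 0.185·a + 0.18·b = 1
Eliminate a: (row1) − 0.37/0.185·(row2) → -0.25·b = -0.03, so b = 0.12.
Back-substitute: a = (1.97 − 0.11·0.12) / 0.37 = 5.28865.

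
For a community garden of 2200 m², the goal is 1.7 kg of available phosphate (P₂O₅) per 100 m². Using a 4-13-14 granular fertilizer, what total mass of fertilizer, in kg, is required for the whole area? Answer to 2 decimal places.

Product per 100 m² = 1.7 / 13% = 13.0769 kg.
Total product = 13.0769 × 2200 / 100 = 287.692 kg.

287.69 kg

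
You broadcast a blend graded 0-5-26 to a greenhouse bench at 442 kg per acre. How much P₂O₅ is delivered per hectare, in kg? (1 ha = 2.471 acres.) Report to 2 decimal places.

P₂O₅ per acre = 442 × 5% = 22.1 kg.
Convert to per hectare: 22.1 × 2.471 = 54.6091 kg.

54.61 kg P₂O₅ per hectare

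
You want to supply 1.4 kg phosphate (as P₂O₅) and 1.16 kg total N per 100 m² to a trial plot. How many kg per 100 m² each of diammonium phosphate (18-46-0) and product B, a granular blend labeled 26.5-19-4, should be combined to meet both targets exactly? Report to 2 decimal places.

With a, b = kg per 100 m² of diammonium phosphate and product B:
P₂O₅: 0.46·a + 0.19·b = 1.4
N: 0.18·a + 0.265·b = 1.16
Eliminate a: (row1) − 0.46/0.18·(row2) → -0.487222·b = -1.56444, so b = 3.21095.
Back-substitute: a = (1.4 − 0.19·3.21095) / 0.46 = 1.71722.

1.72 kg diammonium phosphate, 3.21 kg product B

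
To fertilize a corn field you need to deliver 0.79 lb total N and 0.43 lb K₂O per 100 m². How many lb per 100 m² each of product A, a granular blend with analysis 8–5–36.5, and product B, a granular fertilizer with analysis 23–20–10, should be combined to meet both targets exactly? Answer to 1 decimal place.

0.3 lb product A, 3.3 lb product B

With a, b = lb per 100 m² of product A and product B:
N: 0.08·a + 0.23·b = 0.79
K₂O: 0.365·a + 0.1·b = 0.43
Solving simultaneously: a = 0.262014, b = 3.34365.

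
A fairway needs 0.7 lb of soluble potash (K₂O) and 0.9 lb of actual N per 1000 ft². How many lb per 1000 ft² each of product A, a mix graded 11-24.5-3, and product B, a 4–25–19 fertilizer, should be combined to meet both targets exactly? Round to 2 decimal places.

7.26 lb product A, 2.54 lb product B

With a, b = lb per 1000 ft² of product A and product B:
K₂O: 0.03·a + 0.19·b = 0.7
N: 0.11·a + 0.04·b = 0.9
Solving simultaneously: a = 7.25888, b = 2.53807.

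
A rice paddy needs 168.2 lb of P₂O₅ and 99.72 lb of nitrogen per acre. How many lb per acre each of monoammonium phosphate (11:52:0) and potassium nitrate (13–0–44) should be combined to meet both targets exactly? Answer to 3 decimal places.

323.462 lb monoammonium phosphate, 493.379 lb potassium nitrate

With a, b = lb per acre of monoammonium phosphate and potassium nitrate:
P₂O₅: 0.52·a + 0·b = 168.2
N: 0.11·a + 0.13·b = 99.72
Solving simultaneously: a = 323.4615, b = 493.3787.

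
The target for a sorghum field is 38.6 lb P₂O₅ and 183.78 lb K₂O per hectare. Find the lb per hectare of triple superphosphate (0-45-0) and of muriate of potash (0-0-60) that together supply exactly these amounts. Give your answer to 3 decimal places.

85.778 lb triple superphosphate, 306.300 lb muriate of potash

With a, b = lb per hectare of triple superphosphate and muriate of potash:
P₂O₅: 0.45·a + 0·b = 38.6
K₂O: 0·a + 0.6·b = 183.78
Solving simultaneously: a = 85.7778, b = 306.3.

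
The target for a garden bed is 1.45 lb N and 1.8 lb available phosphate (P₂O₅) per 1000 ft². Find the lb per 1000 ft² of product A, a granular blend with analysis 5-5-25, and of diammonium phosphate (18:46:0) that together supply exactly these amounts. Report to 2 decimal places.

24.50 lb product A, 1.25 lb diammonium phosphate

With a, b = lb per 1000 ft² of product A and diammonium phosphate:
N: 0.05·a + 0.18·b = 1.45
P₂O₅: 0.05·a + 0.46·b = 1.8
From row1: a = (1.45 − 0.18·b) / 0.05.
Into row2: 0.05·(1.45 − 0.18·b)/0.05 + 0.46·b = 1.8 → b = 1.25, a = 24.5.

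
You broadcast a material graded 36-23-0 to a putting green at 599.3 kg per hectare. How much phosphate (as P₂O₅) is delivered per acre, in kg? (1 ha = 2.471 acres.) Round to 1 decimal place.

55.8 kg P₂O₅ per acre

P₂O₅ per hectare = 599.3 × 23% = 137.839 kg.
Convert to per acre: 137.839 × 0.404694 = 55.7827 kg.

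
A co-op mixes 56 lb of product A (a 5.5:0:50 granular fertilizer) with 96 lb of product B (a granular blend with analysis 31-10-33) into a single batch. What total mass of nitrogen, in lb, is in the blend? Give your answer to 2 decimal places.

32.84 lb N

N mass = 5.5%×56 + 31%×96 = 32.84 lb.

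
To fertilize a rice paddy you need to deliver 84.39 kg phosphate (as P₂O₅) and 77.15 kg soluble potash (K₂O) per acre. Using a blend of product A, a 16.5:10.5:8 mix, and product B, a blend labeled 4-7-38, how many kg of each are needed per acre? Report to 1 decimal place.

777.5 kg product A, 39.3 kg product B

Let a = kg of product A, b = kg of product B (per acre).
P₂O₅: 0.105·a + 0.07·b = 84.39
K₂O: 0.08·a + 0.38·b = 77.15
Solving simultaneously: a = 777.484, b = 39.3455.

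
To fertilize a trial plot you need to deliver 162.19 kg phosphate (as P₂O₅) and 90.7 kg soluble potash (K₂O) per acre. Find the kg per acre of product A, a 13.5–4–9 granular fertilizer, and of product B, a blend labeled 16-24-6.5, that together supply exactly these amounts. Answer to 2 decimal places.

Let a = kg of product A, b = kg of product B (per acre).
P₂O₅: 0.04·a + 0.24·b = 162.19
K₂O: 0.09·a + 0.065·b = 90.7
Solving simultaneously: a = 590.824, b = 577.321.

590.82 kg product A, 577.32 kg product B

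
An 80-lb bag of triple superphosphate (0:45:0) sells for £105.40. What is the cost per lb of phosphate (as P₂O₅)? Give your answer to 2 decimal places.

£2.93 per lb P₂O₅

P₂O₅ in bag = 80 × 45% = 36 lb.
Cost per lb P₂O₅ = £105.40 / 36 = £2.9278.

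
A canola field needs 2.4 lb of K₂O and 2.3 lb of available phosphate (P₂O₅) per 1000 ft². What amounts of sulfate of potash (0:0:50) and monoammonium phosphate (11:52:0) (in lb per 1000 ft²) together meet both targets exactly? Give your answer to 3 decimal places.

Let a = lb of sulfate of potash, b = lb of monoammonium phosphate (per 1000 ft²).
K₂O: 0.5·a + 0·b = 2.4
P₂O₅: 0·a + 0.52·b = 2.3
Solving simultaneously: a = 4.8, b = 4.42308.

4.800 lb sulfate of potash, 4.423 lb monoammonium phosphate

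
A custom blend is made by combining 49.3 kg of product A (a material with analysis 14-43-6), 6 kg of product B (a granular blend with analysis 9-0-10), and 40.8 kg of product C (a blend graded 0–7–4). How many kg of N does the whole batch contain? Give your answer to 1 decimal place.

N mass = 14%×49.3 + 9%×6 + 0%×40.8 = 7.442 kg.

7.4 kg N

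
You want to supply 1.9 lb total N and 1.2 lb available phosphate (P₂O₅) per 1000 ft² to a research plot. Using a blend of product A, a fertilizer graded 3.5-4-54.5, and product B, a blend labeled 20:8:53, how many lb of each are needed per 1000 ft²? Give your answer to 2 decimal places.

Per-1000 ft² balance (a = product A, b = product B):
N: 0.035·a + 0.2·b = 1.9
P₂O₅: 0.04·a + 0.08·b = 1.2
Eliminate a: (row1) − 0.035/0.04·(row2) → 0.13·b = 0.85, so b = 6.53846.
Back-substitute: a = (1.9 − 0.2·6.53846) / 0.035 = 16.9231.

16.92 lb product A, 6.54 lb product B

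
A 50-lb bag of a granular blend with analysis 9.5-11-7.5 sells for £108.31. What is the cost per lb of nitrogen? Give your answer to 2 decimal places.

N in bag = 50 × 9.5% = 4.75 lb.
Cost per lb N = £108.31 / 4.75 = £22.8021.

£22.80 per lb N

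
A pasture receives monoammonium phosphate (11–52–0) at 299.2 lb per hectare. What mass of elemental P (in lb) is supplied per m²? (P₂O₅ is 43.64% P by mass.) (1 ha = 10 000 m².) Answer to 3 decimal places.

0.007 lb P per sq m

P₂O₅ per hectare = 299.2 × 52% = 155.584 lb.
Elemental P = 155.584 × 0.4364 = 67.8969 lb per hectare.
Convert to per m²: 67.8969 × 0.0001 = 0.00678969 lb.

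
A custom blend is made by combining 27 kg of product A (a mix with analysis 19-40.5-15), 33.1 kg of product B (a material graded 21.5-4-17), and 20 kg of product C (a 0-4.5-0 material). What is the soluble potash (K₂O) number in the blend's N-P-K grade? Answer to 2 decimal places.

Total mass = 27 + 33.1 + 20 = 80.1 kg.
K₂O mass = 15%×27 + 17%×33.1 + 0%×20 = 9.677 kg.
% K₂O = 9.677 / 80.1 = 12.0811%.

12.08% K₂O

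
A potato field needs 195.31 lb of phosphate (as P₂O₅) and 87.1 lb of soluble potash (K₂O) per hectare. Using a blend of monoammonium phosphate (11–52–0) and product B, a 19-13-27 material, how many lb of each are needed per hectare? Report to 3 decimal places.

Per-hectare balance (a = monoammonium phosphate, b = product B):
P₂O₅: 0.52·a + 0.13·b = 195.31
K₂O: 0·a + 0.27·b = 87.1
Solving simultaneously: a = 294.94801, b = 322.5926.

294.948 lb monoammonium phosphate, 322.593 lb product B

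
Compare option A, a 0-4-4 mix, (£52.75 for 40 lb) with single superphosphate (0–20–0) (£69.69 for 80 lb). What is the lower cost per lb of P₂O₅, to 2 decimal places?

option A: P₂O₅ per bag = 40 × 4% = 1.6 lb; cost = 52.75 / 1.6 = £32.9688/lb P₂O₅.
single superphosphate: P₂O₅ per bag = 80 × 20% = 16 lb; cost = 69.69 / 16 = £4.3556/lb P₂O₅.
single superphosphate is cheaper.

£4.36 per lb P₂O₅ (single superphosphate)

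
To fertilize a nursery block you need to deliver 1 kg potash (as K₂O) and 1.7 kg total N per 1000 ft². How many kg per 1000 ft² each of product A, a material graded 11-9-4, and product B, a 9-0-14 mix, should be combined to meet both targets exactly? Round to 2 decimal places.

Per-1000 ft² balance (a = product A, b = product B):
K₂O: 0.04·a + 0.14·b = 1
N: 0.11·a + 0.09·b = 1.7
Solving simultaneously: a = 12.5424, b = 3.55932.

12.54 kg product A, 3.56 kg product B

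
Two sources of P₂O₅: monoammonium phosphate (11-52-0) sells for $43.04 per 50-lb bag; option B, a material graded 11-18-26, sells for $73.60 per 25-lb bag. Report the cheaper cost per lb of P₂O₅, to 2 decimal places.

$1.66 per lb P₂O₅ (monoammonium phosphate)

monoammonium phosphate: P₂O₅ per bag = 50 × 52% = 26 lb; cost = 43.04 / 26 = $1.6554/lb P₂O₅.
option B: P₂O₅ per bag = 25 × 18% = 4.5 lb; cost = 73.60 / 4.5 = $16.3556/lb P₂O₅.
monoammonium phosphate is cheaper.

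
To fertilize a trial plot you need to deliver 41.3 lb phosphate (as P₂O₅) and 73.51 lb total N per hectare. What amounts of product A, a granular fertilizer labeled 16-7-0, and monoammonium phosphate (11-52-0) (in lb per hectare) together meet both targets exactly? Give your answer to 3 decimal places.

446.122 lb product A, 19.368 lb monoammonium phosphate

With a, b = lb per hectare of product A and monoammonium phosphate:
P₂O₅: 0.07·a + 0.52·b = 41.3
N: 0.16·a + 0.11·b = 73.51
From row1: a = (41.3 − 0.52·b) / 0.07.
Into row2: 0.16·(41.3 − 0.52·b)/0.07 + 0.11·b = 73.51 → b = 19.3682, a = 446.1219.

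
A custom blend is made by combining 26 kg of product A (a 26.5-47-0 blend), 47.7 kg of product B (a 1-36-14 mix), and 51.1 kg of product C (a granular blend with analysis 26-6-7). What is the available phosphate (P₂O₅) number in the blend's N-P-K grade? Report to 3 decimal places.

Total mass = 26 + 47.7 + 51.1 = 124.8 kg.
P₂O₅ mass = 47%×26 + 36%×47.7 + 6%×51.1 = 32.458 kg.
% P₂O₅ = 32.458 / 124.8 = 26.00801%.

26.008% P₂O₅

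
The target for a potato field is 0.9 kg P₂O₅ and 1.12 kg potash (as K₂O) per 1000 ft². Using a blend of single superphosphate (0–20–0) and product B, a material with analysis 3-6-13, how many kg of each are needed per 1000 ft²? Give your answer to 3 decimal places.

1.915 kg single superphosphate, 8.615 kg product B

With a, b = kg per 1000 ft² of single superphosphate and product B:
P₂O₅: 0.2·a + 0.06·b = 0.9
K₂O: 0·a + 0.13·b = 1.12
Solving simultaneously: a = 1.91538, b = 8.61538.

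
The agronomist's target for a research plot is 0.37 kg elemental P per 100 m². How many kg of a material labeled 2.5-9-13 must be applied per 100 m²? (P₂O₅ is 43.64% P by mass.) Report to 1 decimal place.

9.4 kg of product per hundred sq m

As P₂O₅: 0.37 / 0.4364 = 0.847846 kg per 100 m².
Product per 100 m² = 0.847846 / 9% = 9.42051 kg.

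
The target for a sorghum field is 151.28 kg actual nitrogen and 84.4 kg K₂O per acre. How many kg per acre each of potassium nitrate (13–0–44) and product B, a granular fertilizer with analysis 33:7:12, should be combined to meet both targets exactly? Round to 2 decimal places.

74.83 kg potassium nitrate, 428.94 kg product B

Let a = kg of potassium nitrate, b = kg of product B (per acre).
N: 0.13·a + 0.33·b = 151.28
K₂O: 0.44·a + 0.12·b = 84.4
Eliminate a: (row1) − 0.13/0.44·(row2) → 0.294545·b = 126.344, so b = 428.944.
Back-substitute: a = (151.28 − 0.33·428.944) / 0.13 = 74.8333.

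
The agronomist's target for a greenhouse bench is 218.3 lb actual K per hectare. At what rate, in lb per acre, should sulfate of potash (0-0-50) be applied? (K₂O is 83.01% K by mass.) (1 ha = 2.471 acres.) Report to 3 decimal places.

As K₂O: 218.3 / 0.8301 = 262.98 lb per hectare.
Product per hectare = 262.98 / 50% = 525.961 lb.
Convert to per acre: 525.961 × 0.404694 = 212.8534 lb.

212.853 lb of product per acre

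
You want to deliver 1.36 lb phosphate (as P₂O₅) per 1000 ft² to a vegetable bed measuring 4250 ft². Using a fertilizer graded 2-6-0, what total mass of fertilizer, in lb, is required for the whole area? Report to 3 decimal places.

96.333 lb

Product per 1000 ft² = 1.36 / 6% = 22.6667 lb.
Total product = 22.6667 × 4250 / 1000 = 96.3333 lb.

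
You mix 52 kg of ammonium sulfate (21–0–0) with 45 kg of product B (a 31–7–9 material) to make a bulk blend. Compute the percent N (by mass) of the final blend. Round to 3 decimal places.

25.639% N

Total mass = 52 + 45 = 97 kg.
N mass = 21%×52 + 31%×45 = 24.87 kg.
% N = 24.87 / 97 = 25.6392%.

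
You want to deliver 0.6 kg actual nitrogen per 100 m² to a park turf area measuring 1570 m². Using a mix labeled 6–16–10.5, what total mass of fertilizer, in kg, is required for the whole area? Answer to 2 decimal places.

Product per 100 m² = 0.6 / 6% = 10 kg.
Total product = 10 × 1570 / 100 = 157 kg.

157.00 kg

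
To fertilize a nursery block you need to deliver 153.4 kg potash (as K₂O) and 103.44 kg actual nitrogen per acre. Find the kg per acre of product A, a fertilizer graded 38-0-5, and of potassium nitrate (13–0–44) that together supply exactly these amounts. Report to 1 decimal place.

159.1 kg product A, 330.6 kg potassium nitrate

Let a = kg of product A, b = kg of potassium nitrate (per acre).
K₂O: 0.05·a + 0.44·b = 153.4
N: 0.38·a + 0.13·b = 103.44
From row1: a = (153.4 − 0.44·b) / 0.05.
Into row2: 0.38·(153.4 − 0.44·b)/0.05 + 0.13·b = 103.44 → b = 330.554, a = 159.126.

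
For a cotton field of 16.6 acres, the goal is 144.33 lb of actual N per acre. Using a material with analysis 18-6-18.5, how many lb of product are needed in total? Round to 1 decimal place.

Product per acre = 144.33 / 18% = 801.833 lb.
Total product = 801.833 × 16.6 = 13310.43 lb.

13310.4 lb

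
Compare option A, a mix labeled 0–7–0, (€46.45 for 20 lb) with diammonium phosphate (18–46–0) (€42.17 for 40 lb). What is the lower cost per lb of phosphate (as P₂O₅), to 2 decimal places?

€2.29 per lb P₂O₅ (diammonium phosphate)

option A: P₂O₅ per bag = 20 × 7% = 1.4 lb; cost = 46.45 / 1.4 = €33.1786/lb P₂O₅.
diammonium phosphate: P₂O₅ per bag = 40 × 46% = 18.4 lb; cost = 42.17 / 18.4 = €2.2918/lb P₂O₅.
diammonium phosphate is cheaper.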